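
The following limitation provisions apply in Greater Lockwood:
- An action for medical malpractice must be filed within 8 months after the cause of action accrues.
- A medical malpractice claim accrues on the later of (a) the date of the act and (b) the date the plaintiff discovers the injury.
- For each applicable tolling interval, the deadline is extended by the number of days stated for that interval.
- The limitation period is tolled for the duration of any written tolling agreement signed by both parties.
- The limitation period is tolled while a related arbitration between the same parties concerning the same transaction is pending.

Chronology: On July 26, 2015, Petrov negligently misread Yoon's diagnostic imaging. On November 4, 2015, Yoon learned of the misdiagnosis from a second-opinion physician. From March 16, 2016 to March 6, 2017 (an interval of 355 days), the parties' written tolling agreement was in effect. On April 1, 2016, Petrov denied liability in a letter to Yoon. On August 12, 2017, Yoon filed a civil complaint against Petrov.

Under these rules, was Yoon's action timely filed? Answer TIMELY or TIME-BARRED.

Taking the later of the act (July 26, 2015) and discovery (November 4, 2015), the claim accrued on November 4, 2015.
Adding the 8 months base period to November 4, 2015 gives a deadline of July 4, 2016, before any tolling.
The period was tolled for 355 days by the written tolling agreement (March 16, 2016 to March 6, 2017), pushing the deadline to June 24, 2017.
None of the other events listed affects the running of the period under the stated rules.
The August 12, 2017 filing falls after the June 24, 2017 deadline; the claim is time-barred.

TIME-BARRED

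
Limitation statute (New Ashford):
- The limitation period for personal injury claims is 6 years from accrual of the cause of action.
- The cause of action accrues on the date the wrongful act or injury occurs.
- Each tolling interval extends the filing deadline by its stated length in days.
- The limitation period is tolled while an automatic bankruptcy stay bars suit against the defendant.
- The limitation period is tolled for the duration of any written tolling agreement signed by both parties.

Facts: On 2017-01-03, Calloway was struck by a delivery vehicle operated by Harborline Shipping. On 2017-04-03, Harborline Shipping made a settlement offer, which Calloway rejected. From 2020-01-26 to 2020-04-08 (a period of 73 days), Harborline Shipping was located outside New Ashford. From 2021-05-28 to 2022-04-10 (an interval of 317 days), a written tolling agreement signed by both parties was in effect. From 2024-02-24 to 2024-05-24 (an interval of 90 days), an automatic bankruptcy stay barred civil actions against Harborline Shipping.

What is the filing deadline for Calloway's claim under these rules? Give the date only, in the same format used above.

The limitation period began to run on 2017-01-03.
The untolled deadline — 6 years after 2017-01-03 — is 2023-01-03.
The written tolling agreement from 2021-05-28 to 2022-04-10 tolled the period for 317 days, extending the deadline to 2023-11-16.
By the time the automatic bankruptcy stay began on 2024-02-24, the limitation period had already expired on 2023-11-16; that interval cannot revive it.
The defendant's absence from the jurisdiction from 2020-01-26 to 2020-04-08 does not toll the period, because no stated rule makes the defendant's absence a tolling event.
None of the other events listed affects the running of the period under the stated rules.

2023-11-16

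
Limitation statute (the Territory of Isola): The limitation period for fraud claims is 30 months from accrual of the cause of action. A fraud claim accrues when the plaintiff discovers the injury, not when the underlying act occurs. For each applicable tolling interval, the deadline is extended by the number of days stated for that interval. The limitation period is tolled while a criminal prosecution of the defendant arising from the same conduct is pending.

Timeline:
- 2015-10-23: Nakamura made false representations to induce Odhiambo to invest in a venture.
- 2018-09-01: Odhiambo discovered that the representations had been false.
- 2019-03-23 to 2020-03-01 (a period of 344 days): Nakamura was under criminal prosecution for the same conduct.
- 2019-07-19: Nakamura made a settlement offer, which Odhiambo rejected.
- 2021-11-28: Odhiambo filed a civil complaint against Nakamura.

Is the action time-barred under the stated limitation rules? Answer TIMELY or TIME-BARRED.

Under the discovery rule, the claim accrued on 2018-09-01, when Odhiambo discovered the injury — not on the 2015-10-23 date of the underlying act.
30 months from 2018-09-01 is 2021-03-01.
The period was tolled for 344 days by the pending criminal prosecution (2019-03-23 to 2020-03-01), pushing the deadline to 2022-02-08.
None of the other events listed affects the running of the period under the stated rules.
Filing on 2021-11-28 beat the 2022-02-08 deadline — the action is timely.

TIMELY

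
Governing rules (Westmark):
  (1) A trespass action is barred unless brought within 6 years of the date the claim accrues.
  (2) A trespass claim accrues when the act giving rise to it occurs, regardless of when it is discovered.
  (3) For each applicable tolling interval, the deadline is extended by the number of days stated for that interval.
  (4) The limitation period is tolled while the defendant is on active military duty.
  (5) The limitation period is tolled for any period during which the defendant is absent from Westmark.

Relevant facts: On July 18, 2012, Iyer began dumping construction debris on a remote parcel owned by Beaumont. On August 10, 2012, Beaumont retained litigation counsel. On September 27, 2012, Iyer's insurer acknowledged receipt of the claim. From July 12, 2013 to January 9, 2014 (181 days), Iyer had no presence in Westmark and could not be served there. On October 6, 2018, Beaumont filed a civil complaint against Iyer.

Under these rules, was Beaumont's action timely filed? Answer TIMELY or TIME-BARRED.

The limitation period began to run on July 18, 2012.
Adding the 6 years base period to July 18, 2012 gives a deadline of July 18, 2018, before any tolling.
The defendant's absence from the jurisdiction from July 12, 2013 to January 9, 2014 tolled the period for 181 days, extending the deadline to January 15, 2019.
Nothing else in the chronology tolls or restarts the period.
Beaumont filed on October 6, 2018, before the January 15, 2019 deadline, so the action is timely.

TIMELY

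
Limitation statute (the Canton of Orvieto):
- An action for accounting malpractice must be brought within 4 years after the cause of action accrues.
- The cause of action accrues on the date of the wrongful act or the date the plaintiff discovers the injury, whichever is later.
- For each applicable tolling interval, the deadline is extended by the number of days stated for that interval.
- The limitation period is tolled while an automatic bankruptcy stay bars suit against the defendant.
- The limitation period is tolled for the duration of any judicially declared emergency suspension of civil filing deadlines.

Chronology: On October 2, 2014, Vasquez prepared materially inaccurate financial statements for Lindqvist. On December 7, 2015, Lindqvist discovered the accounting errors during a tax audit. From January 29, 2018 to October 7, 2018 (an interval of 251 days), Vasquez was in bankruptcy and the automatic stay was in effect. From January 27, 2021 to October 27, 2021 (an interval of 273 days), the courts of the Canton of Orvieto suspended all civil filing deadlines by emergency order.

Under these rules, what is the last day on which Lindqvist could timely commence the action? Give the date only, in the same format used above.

August 14, 2020

The claim accrued on December 7, 2015 — the later of the October 2, 2014 act and the December 7, 2015 discovery.
Adding the 4 years base period to December 7, 2015 gives a deadline of December 7, 2019, before any tolling.
Because the automatic bankruptcy stay ran from January 29, 2018 to October 7, 2018, the deadline is extended by 251 days to August 14, 2020.
The emergency suspension of filing deadlines starting January 27, 2021 came too late — the period had run on August 14, 2020 — and so does not extend the deadline.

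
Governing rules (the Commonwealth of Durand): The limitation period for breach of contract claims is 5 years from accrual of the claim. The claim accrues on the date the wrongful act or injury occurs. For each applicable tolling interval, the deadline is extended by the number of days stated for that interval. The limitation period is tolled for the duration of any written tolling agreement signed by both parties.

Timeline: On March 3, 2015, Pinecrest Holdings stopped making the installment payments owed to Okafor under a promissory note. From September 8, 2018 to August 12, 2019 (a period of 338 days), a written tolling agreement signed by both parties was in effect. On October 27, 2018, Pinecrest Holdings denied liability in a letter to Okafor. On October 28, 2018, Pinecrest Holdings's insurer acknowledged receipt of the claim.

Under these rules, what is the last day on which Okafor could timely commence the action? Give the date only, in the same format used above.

The limitation period began to run on March 3, 2015.
The untolled deadline — 5 years after March 3, 2015 — is March 3, 2020.
Because the written tolling agreement ran from September 8, 2018 to August 12, 2019, the deadline is extended by 338 days to February 4, 2021.
Nothing else in the chronology tolls or restarts the period.

February 4, 2021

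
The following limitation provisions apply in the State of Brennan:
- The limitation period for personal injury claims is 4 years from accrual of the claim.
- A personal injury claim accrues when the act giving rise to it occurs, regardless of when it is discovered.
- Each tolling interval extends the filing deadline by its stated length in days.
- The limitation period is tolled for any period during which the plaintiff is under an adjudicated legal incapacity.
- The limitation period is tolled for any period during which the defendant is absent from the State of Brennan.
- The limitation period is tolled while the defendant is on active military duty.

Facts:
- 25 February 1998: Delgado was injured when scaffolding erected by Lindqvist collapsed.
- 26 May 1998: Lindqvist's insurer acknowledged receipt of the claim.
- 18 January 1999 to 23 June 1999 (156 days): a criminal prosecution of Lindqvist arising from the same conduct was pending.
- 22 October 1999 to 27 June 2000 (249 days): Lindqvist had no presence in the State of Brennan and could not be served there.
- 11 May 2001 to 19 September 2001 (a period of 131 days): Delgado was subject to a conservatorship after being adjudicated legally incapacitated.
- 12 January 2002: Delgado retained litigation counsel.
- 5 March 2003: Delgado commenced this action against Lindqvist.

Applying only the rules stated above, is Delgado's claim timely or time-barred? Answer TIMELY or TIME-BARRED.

TIMELY

The claim accrued on 25 February 1998, the date of the act.
4 years from 25 February 1998 is 25 February 2002.
The period was tolled for 249 days by the defendant's absence from the jurisdiction (22 October 1999 to 27 June 2000), pushing the deadline to 1 November 2002.
The period was tolled for 131 days by the plaintiff's legal incapacity (11 May 2001 to 19 September 2001), pushing the deadline to 12 March 2003.
No stated provision tolls the period for a criminal prosecution, so the interval from 18 January 1999 to 23 June 1999 has no effect on the deadline.
None of the other events listed affects the running of the period under the stated rules.
Delgado filed on 5 March 2003, before the 12 March 2003 deadline, so the action is timely.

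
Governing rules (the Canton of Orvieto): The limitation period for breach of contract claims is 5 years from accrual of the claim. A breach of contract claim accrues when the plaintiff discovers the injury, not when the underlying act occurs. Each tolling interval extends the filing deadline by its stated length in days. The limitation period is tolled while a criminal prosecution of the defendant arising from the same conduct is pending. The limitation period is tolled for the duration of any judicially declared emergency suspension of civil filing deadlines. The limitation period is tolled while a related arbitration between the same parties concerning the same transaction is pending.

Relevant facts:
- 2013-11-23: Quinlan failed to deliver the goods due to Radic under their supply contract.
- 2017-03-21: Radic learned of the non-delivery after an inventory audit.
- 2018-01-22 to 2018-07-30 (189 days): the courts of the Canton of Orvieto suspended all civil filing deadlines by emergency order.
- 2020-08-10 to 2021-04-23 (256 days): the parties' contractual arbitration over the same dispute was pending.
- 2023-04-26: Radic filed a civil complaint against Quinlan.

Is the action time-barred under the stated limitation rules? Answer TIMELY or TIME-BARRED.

The claim did not accrue until Radic discovered the injury on 2017-03-21; the 2013-11-23 act date does not start the clock under the stated rule.
Adding the 5 years base period to 2017-03-21 gives a deadline of 2022-03-21, before any tolling.
Because the emergency suspension of filing deadlines ran from 2018-01-22 to 2018-07-30, the deadline is extended by 189 days to 2022-09-26.
The period was tolled for 256 days by the pending related arbitration (2020-08-10 to 2021-04-23), pushing the deadline to 2023-06-09.
Filing on 2023-04-26 beat the 2023-06-09 deadline — the action is timely.

TIMELY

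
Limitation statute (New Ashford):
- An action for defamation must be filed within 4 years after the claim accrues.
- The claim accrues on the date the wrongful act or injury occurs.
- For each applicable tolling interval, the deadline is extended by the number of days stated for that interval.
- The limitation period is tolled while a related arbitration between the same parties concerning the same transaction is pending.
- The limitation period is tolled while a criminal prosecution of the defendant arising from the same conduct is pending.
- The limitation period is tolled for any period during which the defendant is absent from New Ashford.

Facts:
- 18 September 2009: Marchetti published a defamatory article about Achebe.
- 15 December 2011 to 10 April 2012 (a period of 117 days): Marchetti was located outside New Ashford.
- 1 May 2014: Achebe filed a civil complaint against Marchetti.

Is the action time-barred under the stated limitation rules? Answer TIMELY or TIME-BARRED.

TIME-BARRED

The claim accrued on 18 September 2009, the date of the act.
4 years from 18 September 2009 is 18 September 2013.
The period was tolled for 117 days by the defendant's absence from the jurisdiction (15 December 2011 to 10 April 2012), pushing the deadline to 13 January 2014.
Achebe filed on 1 May 2014, after the 13 January 2014 deadline, so the action is time-barred.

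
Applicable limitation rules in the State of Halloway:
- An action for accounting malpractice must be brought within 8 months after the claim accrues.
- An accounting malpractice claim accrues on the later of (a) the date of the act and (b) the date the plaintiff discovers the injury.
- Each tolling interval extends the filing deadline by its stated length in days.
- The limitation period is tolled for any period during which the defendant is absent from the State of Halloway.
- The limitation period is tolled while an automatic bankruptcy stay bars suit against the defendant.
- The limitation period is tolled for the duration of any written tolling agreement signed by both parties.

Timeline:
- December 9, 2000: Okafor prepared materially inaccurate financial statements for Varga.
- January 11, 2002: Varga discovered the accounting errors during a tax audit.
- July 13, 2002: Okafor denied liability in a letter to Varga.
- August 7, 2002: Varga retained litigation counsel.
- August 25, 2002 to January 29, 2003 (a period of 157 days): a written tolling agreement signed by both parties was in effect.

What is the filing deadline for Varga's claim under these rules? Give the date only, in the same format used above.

Taking the later of the act (December 9, 2000) and discovery (January 11, 2002), the claim accrued on January 11, 2002.
The untolled deadline — 8 months after January 11, 2002 — is September 11, 2002.
The period was tolled for 157 days by the written tolling agreement (August 25, 2002 to January 29, 2003), pushing the deadline to February 15, 2003.
None of the other events listed affects the running of the period under the stated rules.

February 15, 2003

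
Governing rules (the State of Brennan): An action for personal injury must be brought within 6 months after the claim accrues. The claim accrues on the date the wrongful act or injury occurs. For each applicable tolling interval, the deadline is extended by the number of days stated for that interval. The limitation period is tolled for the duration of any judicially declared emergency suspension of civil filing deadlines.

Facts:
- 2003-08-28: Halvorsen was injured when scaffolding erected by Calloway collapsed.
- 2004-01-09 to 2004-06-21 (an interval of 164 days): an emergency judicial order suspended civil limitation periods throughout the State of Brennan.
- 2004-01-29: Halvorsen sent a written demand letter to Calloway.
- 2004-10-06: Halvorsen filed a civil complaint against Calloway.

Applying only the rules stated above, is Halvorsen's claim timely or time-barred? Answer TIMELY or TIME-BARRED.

The limitation period began to run on 2003-08-28.
Adding the 6 months base period to 2003-08-28 gives a deadline of 2004-02-28, before any tolling.
The emergency suspension of filing deadlines from 2004-01-09 to 2004-06-21 tolled the period for 164 days, extending the deadline to 2004-08-10.
None of the other events listed affects the running of the period under the stated rules.
The 2004-10-06 filing falls after the 2004-08-10 deadline; the claim is time-barred.

TIME-BARRED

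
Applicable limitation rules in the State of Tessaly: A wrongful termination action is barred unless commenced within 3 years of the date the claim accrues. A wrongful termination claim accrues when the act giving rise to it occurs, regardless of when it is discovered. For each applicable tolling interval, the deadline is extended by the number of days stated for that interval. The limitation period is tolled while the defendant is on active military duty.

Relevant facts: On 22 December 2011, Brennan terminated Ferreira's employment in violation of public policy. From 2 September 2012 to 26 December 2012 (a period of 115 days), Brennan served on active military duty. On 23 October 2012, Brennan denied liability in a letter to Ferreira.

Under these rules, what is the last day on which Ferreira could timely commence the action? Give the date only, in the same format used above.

16 April 2015

The claim accrued on 22 December 2011, the date of the act.
Adding the 3 years base period to 22 December 2011 gives a deadline of 22 December 2014, before any tolling.
Because the defendant's active military service ran from 2 September 2012 to 26 December 2012, the deadline is extended by 115 days to 16 April 2015.
Nothing else in the chronology tolls or restarts the period.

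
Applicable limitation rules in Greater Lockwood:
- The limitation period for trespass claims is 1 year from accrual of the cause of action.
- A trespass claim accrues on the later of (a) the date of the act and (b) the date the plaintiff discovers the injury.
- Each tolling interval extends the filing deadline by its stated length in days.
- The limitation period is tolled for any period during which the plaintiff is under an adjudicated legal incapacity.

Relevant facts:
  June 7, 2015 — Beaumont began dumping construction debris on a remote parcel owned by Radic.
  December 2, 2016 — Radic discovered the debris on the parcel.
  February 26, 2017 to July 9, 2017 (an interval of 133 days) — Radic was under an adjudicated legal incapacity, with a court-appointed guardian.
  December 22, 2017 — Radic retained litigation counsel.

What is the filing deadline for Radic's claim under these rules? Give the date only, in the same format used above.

Taking the later of the act (June 7, 2015) and discovery (December 2, 2016), the claim accrued on December 2, 2016.
Adding the 1 year base period to December 2, 2016 gives a deadline of December 2, 2017, before any tolling.
The plaintiff's legal incapacity from February 26, 2017 to July 9, 2017 tolled the period for 133 days, extending the deadline to April 14, 2018.
The other events in the timeline have no effect on the limitation period under the stated rules.

April 14, 2018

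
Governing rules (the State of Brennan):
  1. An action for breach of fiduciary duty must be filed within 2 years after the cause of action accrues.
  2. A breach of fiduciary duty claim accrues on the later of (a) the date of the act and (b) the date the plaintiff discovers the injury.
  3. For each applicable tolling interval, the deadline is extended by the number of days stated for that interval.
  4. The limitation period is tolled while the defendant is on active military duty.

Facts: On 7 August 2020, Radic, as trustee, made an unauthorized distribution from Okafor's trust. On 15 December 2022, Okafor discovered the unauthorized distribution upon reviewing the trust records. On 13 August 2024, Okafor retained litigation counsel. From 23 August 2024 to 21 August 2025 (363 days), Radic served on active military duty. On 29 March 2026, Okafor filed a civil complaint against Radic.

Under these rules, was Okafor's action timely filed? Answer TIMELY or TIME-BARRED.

The claim accrued on 15 December 2022 — the later of the 7 August 2020 act and the 15 December 2022 discovery.
2 years from 15 December 2022 is 15 December 2024.
The period was tolled for 363 days by the defendant's active military service (23 August 2024 to 21 August 2025), pushing the deadline to 13 December 2025.
The other events in the timeline have no effect on the limitation period under the stated rules.
The 29 March 2026 filing falls after the 13 December 2025 deadline; the claim is time-barred.

TIME-BARRED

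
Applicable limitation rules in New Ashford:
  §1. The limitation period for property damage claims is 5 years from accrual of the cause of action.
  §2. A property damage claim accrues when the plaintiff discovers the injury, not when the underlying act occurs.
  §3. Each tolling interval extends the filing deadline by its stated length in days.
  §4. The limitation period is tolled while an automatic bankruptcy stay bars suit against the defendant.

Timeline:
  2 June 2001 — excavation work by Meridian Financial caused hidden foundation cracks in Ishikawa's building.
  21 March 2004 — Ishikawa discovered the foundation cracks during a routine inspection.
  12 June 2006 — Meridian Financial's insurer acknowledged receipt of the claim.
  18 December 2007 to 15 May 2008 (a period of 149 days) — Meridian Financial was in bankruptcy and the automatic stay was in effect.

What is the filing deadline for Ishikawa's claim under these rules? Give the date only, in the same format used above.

Under the discovery rule, the claim accrued on 21 March 2004, when Ishikawa discovered the injury — not on the 2 June 2001 date of the underlying act.
Adding the 5 years base period to 21 March 2004 gives a deadline of 21 March 2009, before any tolling.
The automatic bankruptcy stay from 18 December 2007 to 15 May 2008 tolled the period for 149 days, extending the deadline to 17 August 2009.
The other events in the timeline have no effect on the limitation period under the stated rules.

17 August 2009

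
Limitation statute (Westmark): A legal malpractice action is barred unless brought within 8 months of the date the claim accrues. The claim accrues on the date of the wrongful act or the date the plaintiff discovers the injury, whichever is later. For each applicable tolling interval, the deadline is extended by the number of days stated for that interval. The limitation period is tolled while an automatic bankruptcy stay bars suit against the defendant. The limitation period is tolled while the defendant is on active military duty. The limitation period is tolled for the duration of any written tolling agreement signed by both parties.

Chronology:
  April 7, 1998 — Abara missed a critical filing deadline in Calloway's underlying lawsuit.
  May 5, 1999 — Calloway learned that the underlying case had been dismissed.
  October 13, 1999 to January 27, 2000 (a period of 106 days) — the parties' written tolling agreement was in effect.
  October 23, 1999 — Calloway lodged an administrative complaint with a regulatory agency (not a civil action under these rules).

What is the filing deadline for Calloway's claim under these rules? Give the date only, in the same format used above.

Because discovery on May 5, 1999 post-dates the April 7, 1998 act, accrual under the later-of rule falls on May 5, 1999.
Adding the 8 months base period to May 5, 1999 gives a deadline of January 5, 2000, before any tolling.
Because the written tolling agreement ran from October 13, 1999 to January 27, 2000, the deadline is extended by 106 days to April 20, 2000.
The other events in the timeline have no effect on the limitation period under the stated rules.

April 20, 2000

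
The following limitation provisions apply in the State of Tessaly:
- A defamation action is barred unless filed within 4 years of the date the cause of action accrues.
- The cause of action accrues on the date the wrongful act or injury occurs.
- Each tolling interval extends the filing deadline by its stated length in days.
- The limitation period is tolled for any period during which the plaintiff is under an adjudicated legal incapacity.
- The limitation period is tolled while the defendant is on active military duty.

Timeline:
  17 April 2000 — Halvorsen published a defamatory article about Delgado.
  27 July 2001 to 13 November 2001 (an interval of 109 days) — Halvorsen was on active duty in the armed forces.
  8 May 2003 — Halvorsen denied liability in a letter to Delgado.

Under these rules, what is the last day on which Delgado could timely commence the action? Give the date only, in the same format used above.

The claim accrued on 17 April 2000, when the wrongful act occurred.
The untolled deadline — 4 years after 17 April 2000 — is 17 April 2004.
Because the defendant's active military service ran from 27 July 2001 to 13 November 2001, the deadline is extended by 109 days to 4 August 2004.
The other events in the timeline have no effect on the limitation period under the stated rules.

4 August 2004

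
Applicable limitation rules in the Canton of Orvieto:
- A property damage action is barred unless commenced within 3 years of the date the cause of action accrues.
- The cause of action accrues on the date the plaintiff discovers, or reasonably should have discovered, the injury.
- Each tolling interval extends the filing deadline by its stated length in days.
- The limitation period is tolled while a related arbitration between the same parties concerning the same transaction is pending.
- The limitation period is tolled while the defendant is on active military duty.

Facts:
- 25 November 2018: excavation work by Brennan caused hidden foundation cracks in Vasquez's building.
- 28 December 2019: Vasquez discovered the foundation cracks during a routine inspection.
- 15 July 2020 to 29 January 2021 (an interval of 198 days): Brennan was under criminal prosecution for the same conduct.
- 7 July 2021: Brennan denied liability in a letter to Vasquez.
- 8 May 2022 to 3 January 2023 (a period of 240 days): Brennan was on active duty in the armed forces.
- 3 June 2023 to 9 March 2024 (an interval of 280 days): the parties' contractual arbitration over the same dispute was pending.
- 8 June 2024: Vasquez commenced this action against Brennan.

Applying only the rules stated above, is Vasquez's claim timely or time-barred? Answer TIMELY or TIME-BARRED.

Under the discovery rule, the claim accrued on 28 December 2019, when Vasquez discovered the injury — not on the 25 November 2018 date of the underlying act.
The untolled deadline — 3 years after 28 December 2019 — is 28 December 2022.
Because the defendant's active military service ran from 8 May 2022 to 3 January 2023, the deadline is extended by 240 days to 25 August 2023.
The period was tolled for 280 days by the pending related arbitration (3 June 2023 to 9 March 2024), pushing the deadline to 31 May 2024.
No stated provision tolls the period for a criminal prosecution, so the interval from 15 July 2020 to 29 January 2021 has no effect on the deadline.
The other events in the timeline have no effect on the limitation period under the stated rules.
Filing on 8 June 2024 missed the 31 May 2024 deadline — the action is time-barred.

TIME-BARRED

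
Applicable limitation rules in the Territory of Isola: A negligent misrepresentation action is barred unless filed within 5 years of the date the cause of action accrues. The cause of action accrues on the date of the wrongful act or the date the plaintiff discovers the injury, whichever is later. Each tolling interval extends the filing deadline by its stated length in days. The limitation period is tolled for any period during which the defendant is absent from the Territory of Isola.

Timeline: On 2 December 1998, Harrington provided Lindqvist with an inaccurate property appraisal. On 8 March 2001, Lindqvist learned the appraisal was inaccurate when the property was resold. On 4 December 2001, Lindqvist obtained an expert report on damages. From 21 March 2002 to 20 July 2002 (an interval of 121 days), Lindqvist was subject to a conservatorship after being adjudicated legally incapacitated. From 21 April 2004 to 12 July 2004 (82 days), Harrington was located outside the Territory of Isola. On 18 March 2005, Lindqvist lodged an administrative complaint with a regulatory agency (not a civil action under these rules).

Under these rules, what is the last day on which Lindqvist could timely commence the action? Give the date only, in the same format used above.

29 May 2006

Taking the later of the act (2 December 1998) and discovery (8 March 2001), the claim accrued on 8 March 2001.
5 years from 8 March 2001 is 8 March 2006.
The period was tolled for 82 days by the defendant's absence from the jurisdiction (21 April 2004 to 12 July 2004), pushing the deadline to 29 May 2006.
The plaintiff's legal incapacity from 21 March 2002 to 20 July 2002 does not toll the period, because no stated rule makes the plaintiff's incapacity a tolling event.
The other events in the timeline have no effect on the limitation period under the stated rules.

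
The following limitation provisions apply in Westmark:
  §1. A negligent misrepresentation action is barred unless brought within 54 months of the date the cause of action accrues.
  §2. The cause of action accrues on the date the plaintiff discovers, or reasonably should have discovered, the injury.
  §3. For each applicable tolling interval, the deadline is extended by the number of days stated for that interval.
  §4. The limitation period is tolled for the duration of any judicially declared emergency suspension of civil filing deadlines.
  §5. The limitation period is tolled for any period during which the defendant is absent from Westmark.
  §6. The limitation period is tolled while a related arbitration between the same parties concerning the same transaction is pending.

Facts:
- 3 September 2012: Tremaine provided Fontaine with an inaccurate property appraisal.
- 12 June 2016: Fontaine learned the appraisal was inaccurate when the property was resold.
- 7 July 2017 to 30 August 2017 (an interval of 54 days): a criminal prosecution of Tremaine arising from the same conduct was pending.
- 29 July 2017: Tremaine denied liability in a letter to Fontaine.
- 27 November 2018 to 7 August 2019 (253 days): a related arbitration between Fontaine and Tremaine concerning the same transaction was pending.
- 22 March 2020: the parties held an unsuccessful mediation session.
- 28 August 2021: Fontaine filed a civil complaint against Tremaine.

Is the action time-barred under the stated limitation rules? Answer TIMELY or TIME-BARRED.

TIME-BARRED

Under the discovery rule, the claim accrued on 12 June 2016, when Fontaine discovered the injury — not on the 3 September 2012 date of the underlying act.
54 months from 12 June 2016 is 12 December 2020.
The pending related arbitration from 27 November 2018 to 7 August 2019 tolled the period for 253 days, extending the deadline to 22 August 2021.
The pending criminal prosecution from 7 July 2017 to 30 August 2017 does not toll the period, because no stated rule makes a criminal prosecution a tolling event.
The other events in the timeline have no effect on the limitation period under the stated rules.
Filing on 28 August 2021 missed the 22 August 2021 deadline — the action is time-barred.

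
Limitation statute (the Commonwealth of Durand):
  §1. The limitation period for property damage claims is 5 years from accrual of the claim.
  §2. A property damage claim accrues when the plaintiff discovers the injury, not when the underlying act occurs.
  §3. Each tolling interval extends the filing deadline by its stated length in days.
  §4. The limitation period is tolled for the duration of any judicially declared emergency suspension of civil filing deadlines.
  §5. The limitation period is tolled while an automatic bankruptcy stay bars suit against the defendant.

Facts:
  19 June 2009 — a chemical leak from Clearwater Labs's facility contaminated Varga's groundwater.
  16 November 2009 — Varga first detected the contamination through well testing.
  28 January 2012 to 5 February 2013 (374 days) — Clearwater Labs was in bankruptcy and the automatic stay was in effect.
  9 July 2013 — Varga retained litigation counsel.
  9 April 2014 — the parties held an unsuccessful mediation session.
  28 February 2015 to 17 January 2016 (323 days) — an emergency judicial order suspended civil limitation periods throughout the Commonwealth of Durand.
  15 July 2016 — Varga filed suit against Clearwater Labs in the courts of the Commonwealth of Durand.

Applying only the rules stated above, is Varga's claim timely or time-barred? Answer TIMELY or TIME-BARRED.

Under the discovery rule, the claim accrued on 16 November 2009, when Varga discovered the injury — not on the 19 June 2009 date of the underlying act.
Adding the 5 years base period to 16 November 2009 gives a deadline of 16 November 2014, before any tolling.
The automatic bankruptcy stay from 28 January 2012 to 5 February 2013 tolled the period for 374 days, extending the deadline to 25 November 2015.
Because the emergency suspension of filing deadlines ran from 28 February 2015 to 17 January 2016, the deadline is extended by 323 days to 13 October 2016.
None of the other events listed affects the running of the period under the stated rules.
The 15 July 2016 filing precedes the 13 October 2016 deadline; the claim is timely.

TIMELY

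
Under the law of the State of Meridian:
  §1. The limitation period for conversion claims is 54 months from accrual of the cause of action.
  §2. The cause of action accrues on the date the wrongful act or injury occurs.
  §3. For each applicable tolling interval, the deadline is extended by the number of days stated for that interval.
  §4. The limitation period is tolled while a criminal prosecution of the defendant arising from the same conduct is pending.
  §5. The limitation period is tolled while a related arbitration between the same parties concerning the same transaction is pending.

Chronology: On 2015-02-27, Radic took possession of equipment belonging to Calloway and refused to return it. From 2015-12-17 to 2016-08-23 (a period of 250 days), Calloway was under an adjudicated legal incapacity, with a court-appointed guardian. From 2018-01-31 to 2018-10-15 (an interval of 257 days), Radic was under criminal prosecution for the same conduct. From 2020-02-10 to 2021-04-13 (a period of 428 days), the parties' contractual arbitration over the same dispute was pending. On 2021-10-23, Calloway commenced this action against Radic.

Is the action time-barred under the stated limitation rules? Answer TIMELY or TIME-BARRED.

TIME-BARRED

The cause of action accrued on 2015-02-27, the date of the act.
Adding the 54 months base period to 2015-02-27 gives a deadline of 2019-08-27, before any tolling.
The pending criminal prosecution from 2018-01-31 to 2018-10-15 tolled the period for 257 days, extending the deadline to 2020-05-10.
Because the pending related arbitration ran from 2020-02-10 to 2021-04-13, the deadline is extended by 428 days to 2021-07-12.
The plaintiff's legal incapacity from 2015-12-17 to 2016-08-23 does not toll the period, because no stated rule makes the plaintiff's incapacity a tolling event.
Calloway filed on 2021-10-23, after the 2021-07-12 deadline, so the action is time-barred.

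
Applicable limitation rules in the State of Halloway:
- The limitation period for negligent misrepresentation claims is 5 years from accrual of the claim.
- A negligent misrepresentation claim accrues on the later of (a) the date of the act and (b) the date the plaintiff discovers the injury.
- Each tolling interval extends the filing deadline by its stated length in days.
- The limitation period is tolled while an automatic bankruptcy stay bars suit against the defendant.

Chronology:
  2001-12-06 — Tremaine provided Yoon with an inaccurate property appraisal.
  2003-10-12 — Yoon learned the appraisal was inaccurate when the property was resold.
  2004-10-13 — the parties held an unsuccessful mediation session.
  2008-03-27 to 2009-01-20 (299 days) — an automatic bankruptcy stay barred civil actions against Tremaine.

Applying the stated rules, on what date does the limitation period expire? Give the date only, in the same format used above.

Taking the later of the act (2001-12-06) and discovery (2003-10-12), the claim accrued on 2003-10-12.
The untolled deadline — 5 years after 2003-10-12 — is 2008-10-12.
The automatic bankruptcy stay from 2008-03-27 to 2009-01-20 tolled the period for 299 days, extending the deadline to 2009-08-07.
The other events in the timeline have no effect on the limitation period under the stated rules.

2009-08-07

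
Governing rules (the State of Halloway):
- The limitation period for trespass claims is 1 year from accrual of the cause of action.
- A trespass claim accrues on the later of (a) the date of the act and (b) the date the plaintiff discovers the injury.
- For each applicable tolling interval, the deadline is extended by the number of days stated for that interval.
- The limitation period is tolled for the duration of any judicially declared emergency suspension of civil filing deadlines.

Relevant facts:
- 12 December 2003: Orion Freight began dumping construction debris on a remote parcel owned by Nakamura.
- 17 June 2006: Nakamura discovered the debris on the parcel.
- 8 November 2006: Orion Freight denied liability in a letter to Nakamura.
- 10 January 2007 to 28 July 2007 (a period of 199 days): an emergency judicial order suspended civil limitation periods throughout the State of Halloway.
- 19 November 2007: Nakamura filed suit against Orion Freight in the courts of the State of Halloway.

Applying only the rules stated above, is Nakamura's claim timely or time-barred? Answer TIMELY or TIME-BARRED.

TIMELY

Taking the later of the act (12 December 2003) and discovery (17 June 2006), the claim accrued on 17 June 2006.
Adding the 1 year base period to 17 June 2006 gives a deadline of 17 June 2007, before any tolling.
The period was tolled for 199 days by the emergency suspension of filing deadlines (10 January 2007 to 28 July 2007), pushing the deadline to 2 January 2008.
None of the other events listed affects the running of the period under the stated rules.
Nakamura filed on 19 November 2007, before the 2 January 2008 deadline, so the action is timely.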